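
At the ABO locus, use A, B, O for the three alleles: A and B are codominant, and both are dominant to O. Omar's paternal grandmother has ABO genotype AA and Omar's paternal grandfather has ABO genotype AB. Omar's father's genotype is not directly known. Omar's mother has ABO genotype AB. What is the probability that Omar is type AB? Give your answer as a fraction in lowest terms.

1/2

Omar's father's ABO genotype from AA × AB: 1/2 AA, 1/2 AB.
Crossing each possibility with the mother AB and summing P(type AB): 1/2·1/2 + 1/2·1/2 = 1/2.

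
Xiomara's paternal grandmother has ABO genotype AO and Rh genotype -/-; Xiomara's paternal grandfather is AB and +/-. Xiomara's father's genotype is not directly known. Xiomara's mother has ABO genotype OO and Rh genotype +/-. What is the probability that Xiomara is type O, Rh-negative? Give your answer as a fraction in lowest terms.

3/32

Xiomara's father's ABO genotype from AO × AB: 1/4 AA, 1/4 AB, 1/4 AO, 1/4 BO.
Crossing each possibility with the mother OO and summing P(type O): 1/4·0 + 1/4·0 + 1/4·1/2 + 1/4·1/2 = 1/4.
Similarly for Rh via the father's Rh distribution: P(Rh-) = 3/8.
Independent loci: 1/4 × 3/8 = 3/32.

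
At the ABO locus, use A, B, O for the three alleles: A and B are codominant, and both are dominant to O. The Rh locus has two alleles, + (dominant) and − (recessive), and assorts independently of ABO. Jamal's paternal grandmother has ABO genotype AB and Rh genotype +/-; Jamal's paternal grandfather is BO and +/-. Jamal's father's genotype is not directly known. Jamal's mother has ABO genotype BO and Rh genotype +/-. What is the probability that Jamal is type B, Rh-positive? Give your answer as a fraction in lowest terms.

15/32

Jamal's father's ABO genotype from AB × BO: 1/4 AB, 1/4 AO, 1/4 BB, 1/4 BO.
Crossing each possibility with the mother BO and summing P(type B): 1/4·1/2 + 1/4·1/4 + 1/4·1 + 1/4·3/4 = 5/8.
Similarly for Rh via the father's Rh distribution: P(Rh+) = 3/4.
Independent loci: 5/8 × 3/4 = 15/32.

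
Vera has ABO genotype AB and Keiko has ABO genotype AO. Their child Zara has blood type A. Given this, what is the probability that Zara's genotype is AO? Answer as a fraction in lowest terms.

1/2

Cross AB × AO → 1/4 AA, 1/4 AB, 1/4 AO, 1/4 BO.
Type-A genotypes among offspring: AA (1/4), AO (1/4); total 1/2.
P(AO | type A) = (1/4) / (1/2) = 1/2.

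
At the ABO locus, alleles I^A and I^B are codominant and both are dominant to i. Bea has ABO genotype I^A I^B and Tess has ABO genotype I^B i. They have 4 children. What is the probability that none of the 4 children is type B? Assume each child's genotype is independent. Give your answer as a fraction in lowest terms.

1/16

ABO cross I^A I^B × I^B i → 1/4 A, 1/2 B, 1/4 AB.
So P(type B) = 1/2 per child.
P(not type B) = 1/2 for one child; (1/2)^4 = 1/16.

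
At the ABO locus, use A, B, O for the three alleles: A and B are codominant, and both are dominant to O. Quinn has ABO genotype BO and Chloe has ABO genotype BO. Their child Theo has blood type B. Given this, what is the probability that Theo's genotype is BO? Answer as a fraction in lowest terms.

2/3

Cross BO × BO → 1/4 BB, 1/2 BO, 1/4 OO.
Type-B genotypes among offspring: BB (1/4), BO (1/2); total 3/4.
P(BO | type B) = (1/2) / (3/4) = 2/3.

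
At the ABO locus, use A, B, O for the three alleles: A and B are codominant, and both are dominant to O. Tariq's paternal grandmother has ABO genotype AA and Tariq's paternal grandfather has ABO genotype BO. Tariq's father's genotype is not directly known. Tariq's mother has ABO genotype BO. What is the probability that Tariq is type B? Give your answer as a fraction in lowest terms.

Tariq's father's ABO genotype from AA × BO: 1/2 AB, 1/2 AO.
Crossing each possibility with the mother BO and summing P(type B): 1/2·1/2 + 1/2·1/4 = 3/8.

3/8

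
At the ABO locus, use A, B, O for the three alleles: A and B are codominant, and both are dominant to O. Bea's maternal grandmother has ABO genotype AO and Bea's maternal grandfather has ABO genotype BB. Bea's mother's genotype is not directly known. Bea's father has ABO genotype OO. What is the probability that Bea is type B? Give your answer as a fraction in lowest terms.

Bea's mother's ABO genotype from AO × BB: 1/2 AB, 1/2 BO.
Crossing each possibility with the father OO and summing P(type B): 1/2·1/2 + 1/2·1/2 = 1/2.

1/2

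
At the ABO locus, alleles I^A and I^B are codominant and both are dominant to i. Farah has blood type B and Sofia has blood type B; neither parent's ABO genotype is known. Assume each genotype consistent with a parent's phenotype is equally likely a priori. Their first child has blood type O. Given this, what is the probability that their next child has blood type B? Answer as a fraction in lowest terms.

3/4

Possible genotypes: Farah ∈ {I^B I^B, I^B i}; Sofia ∈ {I^B I^B, I^B i}.
Weight each parental genotype pair by prior × P(type-O child):
  I^B i × I^B i: posterior weight 1; P(next child type B) = 3/4.
Weighted sum = 3/4.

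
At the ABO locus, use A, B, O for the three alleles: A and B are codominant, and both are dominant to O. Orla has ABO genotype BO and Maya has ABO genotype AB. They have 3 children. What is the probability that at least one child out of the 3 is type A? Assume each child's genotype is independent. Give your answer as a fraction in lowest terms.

ABO cross BO × AB → 1/4 A, 1/2 B, 1/4 AB.
So P(type A) = 1/4 per child.
P(none) = (3/4)^3 = 27/64; P(at least one) = 1 − 27/64 = 37/64.

37/64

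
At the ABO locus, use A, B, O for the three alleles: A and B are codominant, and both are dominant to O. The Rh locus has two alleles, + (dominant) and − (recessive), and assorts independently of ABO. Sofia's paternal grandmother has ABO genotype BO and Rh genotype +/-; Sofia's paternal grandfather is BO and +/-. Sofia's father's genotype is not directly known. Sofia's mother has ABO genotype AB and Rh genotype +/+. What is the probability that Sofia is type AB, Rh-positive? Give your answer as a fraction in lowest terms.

1/4

Sofia's father's ABO genotype from BO × BO: 1/4 BB, 1/2 BO, 1/4 OO.
Crossing each possibility with the mother AB and summing P(type AB): 1/4·1/2 + 1/2·1/4 + 1/4·0 = 1/4.
Similarly for Rh via the father's Rh distribution: P(Rh+) = 1.
Independent loci: 1/4 × 1 = 1/4.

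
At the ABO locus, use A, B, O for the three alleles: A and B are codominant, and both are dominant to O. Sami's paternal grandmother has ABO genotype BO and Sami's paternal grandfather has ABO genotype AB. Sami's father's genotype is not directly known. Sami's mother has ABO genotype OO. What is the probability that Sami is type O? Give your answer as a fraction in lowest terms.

Sami's father's ABO genotype from BO × AB: 1/4 AB, 1/4 AO, 1/4 BB, 1/4 BO.
Crossing each possibility with the mother OO and summing P(type O): 1/4·0 + 1/4·1/2 + 1/4·0 + 1/4·1/2 = 1/4.

1/4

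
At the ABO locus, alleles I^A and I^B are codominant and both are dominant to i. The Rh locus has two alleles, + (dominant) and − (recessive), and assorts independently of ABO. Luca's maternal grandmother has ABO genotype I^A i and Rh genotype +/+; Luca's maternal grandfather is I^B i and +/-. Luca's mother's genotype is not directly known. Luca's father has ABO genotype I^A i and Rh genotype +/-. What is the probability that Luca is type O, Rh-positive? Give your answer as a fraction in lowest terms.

Luca's mother's ABO genotype from I^A i × I^B i: 1/4 I^A I^B, 1/4 I^A i, 1/4 I^B i, 1/4 i i.
Crossing each possibility with the father I^A i and summing P(type O): 1/4·0 + 1/4·1/4 + 1/4·1/4 + 1/4·1/2 = 1/4.
Similarly for Rh via the mother's Rh distribution: P(Rh+) = 7/8.
Independent loci: 1/4 × 7/8 = 7/32.

7/32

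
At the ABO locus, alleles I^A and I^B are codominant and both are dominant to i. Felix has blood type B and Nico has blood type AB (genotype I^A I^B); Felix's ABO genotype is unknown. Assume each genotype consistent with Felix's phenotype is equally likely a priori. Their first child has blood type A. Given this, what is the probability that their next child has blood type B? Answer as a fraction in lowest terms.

Possible genotypes: Felix ∈ {I^B I^B, I^B i}; Nico ∈ {I^A I^B}.
Weight each parental genotype pair by prior × P(type-A child):
  I^B i × I^A I^B: posterior weight 1; P(next child type B) = 1/2.
Weighted sum = 1/2.

1/2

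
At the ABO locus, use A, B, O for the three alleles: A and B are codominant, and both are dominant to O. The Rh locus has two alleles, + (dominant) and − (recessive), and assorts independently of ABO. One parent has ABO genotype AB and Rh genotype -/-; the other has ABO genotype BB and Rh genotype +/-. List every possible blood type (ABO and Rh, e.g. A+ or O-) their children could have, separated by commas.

B+, B-, AB+, AB-

Gametes from AB × BB give offspring ABO genotypes AB, BB, i.e. phenotypes B, AB.
Rh cross -/- × +/- → phenotypes Rh+, Rh-.
Combining independently: B+, B-, AB+, AB-.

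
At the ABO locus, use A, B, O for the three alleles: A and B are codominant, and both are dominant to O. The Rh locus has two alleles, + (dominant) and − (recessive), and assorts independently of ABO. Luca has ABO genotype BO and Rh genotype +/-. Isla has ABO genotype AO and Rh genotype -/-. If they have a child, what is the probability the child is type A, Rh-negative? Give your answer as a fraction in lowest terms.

ABO cross BO × AO → offspring phenotypes: 1/4 O, 1/4 A, 1/4 B, 1/4 AB.
Rh cross +/- × -/- → 1/2 Rh+, 1/2 Rh-.
Independent loci: P(type A, Rh-negative) = 1/4 × 1/2 = 1/8.

1/8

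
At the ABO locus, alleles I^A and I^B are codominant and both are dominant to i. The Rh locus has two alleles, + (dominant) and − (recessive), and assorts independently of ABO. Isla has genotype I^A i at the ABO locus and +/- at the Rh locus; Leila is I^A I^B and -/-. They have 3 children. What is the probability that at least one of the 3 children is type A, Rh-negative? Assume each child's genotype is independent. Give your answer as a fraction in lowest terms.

37/64

ABO cross I^A i × I^A I^B → 1/2 A, 1/4 B, 1/4 AB.
Rh cross +/- × -/- → 1/2 Rh+, 1/2 Rh-; so P(type A, Rh-negative) = 1/2 × 1/2 = 1/4 per child.
P(none) = (3/4)^3 = 27/64; P(at least one) = 1 − 27/64 = 37/64.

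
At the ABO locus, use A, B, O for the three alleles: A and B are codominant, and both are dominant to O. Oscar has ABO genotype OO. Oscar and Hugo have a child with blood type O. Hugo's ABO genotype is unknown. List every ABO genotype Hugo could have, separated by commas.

For each candidate genotype of Hugo, check whether crossing it with OO can produce every observed child phenotype.
  AA → possible child types {A} ✗
  AB → possible child types {A, B} ✗
  AO → possible child types {O, A} ✓
  BB → possible child types {B} ✗
  BO → possible child types {O, B} ✓
  OO → possible child types {O} ✓

AO, BO, OO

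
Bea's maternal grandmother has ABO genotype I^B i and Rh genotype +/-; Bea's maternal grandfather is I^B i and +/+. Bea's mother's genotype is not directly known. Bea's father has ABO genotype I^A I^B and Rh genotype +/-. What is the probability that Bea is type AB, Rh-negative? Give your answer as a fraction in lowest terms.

Bea's mother's ABO genotype from I^B i × I^B i: 1/4 I^B I^B, 1/2 I^B i, 1/4 i i.
Crossing each possibility with the father I^A I^B and summing P(type AB): 1/4·1/2 + 1/2·1/4 + 1/4·0 = 1/4.
Similarly for Rh via the mother's Rh distribution: P(Rh-) = 1/8.
Independent loci: 1/4 × 1/8 = 1/32.

1/32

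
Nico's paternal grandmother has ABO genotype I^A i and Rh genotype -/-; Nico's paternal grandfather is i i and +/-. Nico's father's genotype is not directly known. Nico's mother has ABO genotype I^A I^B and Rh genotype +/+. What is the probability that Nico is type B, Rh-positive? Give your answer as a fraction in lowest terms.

3/8

Nico's father's ABO genotype from I^A i × i i: 1/2 I^A i, 1/2 i i.
Crossing each possibility with the mother I^A I^B and summing P(type B): 1/2·1/4 + 1/2·1/2 = 3/8.
Similarly for Rh via the father's Rh distribution: P(Rh+) = 1.
Independent loci: 3/8 × 1 = 3/8.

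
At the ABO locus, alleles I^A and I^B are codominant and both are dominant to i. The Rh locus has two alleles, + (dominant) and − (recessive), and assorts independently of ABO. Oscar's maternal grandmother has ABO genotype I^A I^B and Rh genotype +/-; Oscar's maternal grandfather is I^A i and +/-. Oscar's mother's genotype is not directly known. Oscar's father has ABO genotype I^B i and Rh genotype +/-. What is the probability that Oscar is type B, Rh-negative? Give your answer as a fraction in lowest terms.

Oscar's mother's ABO genotype from I^A I^B × I^A i: 1/4 I^A I^A, 1/4 I^A I^B, 1/4 I^A i, 1/4 I^B i.
Crossing each possibility with the father I^B i and summing P(type B): 1/4·0 + 1/4·1/2 + 1/4·1/4 + 1/4·3/4 = 3/8.
Similarly for Rh via the mother's Rh distribution: P(Rh-) = 1/4.
Independent loci: 3/8 × 1/4 = 3/32.

3/32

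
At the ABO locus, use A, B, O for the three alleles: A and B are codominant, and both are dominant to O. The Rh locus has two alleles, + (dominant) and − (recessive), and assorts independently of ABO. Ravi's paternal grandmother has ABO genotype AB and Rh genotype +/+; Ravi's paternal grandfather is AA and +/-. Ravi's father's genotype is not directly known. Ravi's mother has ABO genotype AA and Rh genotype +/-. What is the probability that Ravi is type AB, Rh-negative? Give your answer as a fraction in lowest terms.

1/32

Ravi's father's ABO genotype from AB × AA: 1/2 AA, 1/2 AB.
Crossing each possibility with the mother AA and summing P(type AB): 1/2·0 + 1/2·1/2 = 1/4.
Similarly for Rh via the father's Rh distribution: P(Rh-) = 1/8.
Independent loci: 1/4 × 1/8 = 1/32.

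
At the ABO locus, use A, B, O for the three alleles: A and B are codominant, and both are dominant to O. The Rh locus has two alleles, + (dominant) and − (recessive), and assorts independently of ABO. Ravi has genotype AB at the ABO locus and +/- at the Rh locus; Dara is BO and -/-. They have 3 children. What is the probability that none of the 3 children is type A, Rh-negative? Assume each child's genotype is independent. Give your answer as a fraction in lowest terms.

343/512

ABO cross AB × BO → 1/4 A, 1/2 B, 1/4 AB.
Rh cross +/- × -/- → 1/2 Rh+, 1/2 Rh-; so P(type A, Rh-negative) = 1/4 × 1/2 = 1/8 per child.
P(not type A, Rh-negative) = 7/8 for one child; (7/8)^3 = 343/512.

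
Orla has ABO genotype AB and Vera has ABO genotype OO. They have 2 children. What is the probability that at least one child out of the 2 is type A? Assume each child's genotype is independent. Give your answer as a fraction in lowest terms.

ABO cross AB × OO → 1/2 A, 1/2 B.
So P(type A) = 1/2 per child.
P(none) = (1/2)^2 = 1/4; P(at least one) = 1 − 1/4 = 3/4.

3/4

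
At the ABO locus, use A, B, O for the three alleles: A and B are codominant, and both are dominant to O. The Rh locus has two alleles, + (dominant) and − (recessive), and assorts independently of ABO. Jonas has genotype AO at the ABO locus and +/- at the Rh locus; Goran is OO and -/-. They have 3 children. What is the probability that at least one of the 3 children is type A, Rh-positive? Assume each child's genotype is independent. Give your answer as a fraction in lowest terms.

ABO cross AO × OO → 1/2 O, 1/2 A.
Rh cross +/- × -/- → 1/2 Rh+, 1/2 Rh-; so P(type A, Rh-positive) = 1/2 × 1/2 = 1/4 per child.
P(none) = (3/4)^3 = 27/64; P(at least one) = 1 − 27/64 = 37/64.

37/64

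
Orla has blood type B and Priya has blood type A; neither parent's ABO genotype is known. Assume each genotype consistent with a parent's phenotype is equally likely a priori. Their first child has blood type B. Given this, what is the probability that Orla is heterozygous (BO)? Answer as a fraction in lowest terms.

Possible genotypes: Orla ∈ {BB, BO}; Priya ∈ {AA, AO}.
Weight each parental genotype pair by prior × P(type-B child):
  BB × AO: posterior weight 2/3.
  BO × AO: posterior weight 1/3.
Sum the posterior weight over pairs where Orla is BO: 1/3.

1/3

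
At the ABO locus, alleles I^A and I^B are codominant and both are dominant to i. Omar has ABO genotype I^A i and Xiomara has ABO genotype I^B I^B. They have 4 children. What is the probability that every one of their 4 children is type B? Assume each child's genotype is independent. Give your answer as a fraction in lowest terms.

ABO cross I^A i × I^B I^B → 1/2 B, 1/2 AB.
So P(type B) = 1/2 per child.
All 4 independent: (1/2)^4 = 1/16.

1/16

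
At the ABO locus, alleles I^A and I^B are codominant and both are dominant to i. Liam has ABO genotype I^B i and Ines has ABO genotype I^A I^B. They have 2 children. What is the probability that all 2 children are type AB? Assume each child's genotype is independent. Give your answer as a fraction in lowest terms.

1/16

ABO cross I^B i × I^A I^B → 1/4 A, 1/2 B, 1/4 AB.
So P(type AB) = 1/4 per child.
All 2 independent: (1/4)^2 = 1/16.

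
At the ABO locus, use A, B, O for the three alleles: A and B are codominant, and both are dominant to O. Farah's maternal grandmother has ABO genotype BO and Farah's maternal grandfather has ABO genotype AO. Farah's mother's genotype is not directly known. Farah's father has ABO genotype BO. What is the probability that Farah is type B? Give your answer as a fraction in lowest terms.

1/2

Farah's mother's ABO genotype from BO × AO: 1/4 AB, 1/4 AO, 1/4 BO, 1/4 OO.
Crossing each possibility with the father BO and summing P(type B): 1/4·1/2 + 1/4·1/4 + 1/4·3/4 + 1/4·1/2 = 1/2.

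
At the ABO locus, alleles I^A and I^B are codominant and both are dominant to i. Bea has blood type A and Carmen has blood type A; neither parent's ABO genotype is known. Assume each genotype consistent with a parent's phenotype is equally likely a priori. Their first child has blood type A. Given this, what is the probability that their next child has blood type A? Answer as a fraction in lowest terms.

Possible genotypes: Bea ∈ {I^A I^A, I^A i}; Carmen ∈ {I^A I^A, I^A i}.
Weight each parental genotype pair by prior × P(type-A child):
  I^A I^A × I^A I^A: posterior weight 4/15; P(next child type A) = 1.
  I^A I^A × I^A i: posterior weight 4/15; P(next child type A) = 1.
  I^A i × I^A I^A: posterior weight 4/15; P(next child type A) = 1.
  I^A i × I^A i: posterior weight 1/5; P(next child type A) = 3/4.
Weighted sum = 19/20.

19/20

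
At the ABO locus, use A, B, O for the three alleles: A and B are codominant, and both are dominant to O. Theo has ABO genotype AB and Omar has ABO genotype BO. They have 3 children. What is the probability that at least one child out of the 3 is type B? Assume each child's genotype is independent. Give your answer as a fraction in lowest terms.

7/8

ABO cross AB × BO → 1/4 A, 1/2 B, 1/4 AB.
So P(type B) = 1/2 per child.
P(none) = (1/2)^3 = 1/8; P(at least one) = 1 − 1/8 = 7/8.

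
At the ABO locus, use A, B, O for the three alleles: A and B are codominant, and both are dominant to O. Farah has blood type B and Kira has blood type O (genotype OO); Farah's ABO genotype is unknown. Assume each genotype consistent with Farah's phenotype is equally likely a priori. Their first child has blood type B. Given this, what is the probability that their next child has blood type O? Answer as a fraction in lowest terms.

Possible genotypes: Farah ∈ {BB, BO}; Kira ∈ {OO}.
Weight each parental genotype pair by prior × P(type-B child):
  BB × OO: posterior weight 2/3; P(next child type O) = 0.
  BO × OO: posterior weight 1/3; P(next child type O) = 1/2.
Weighted sum = 1/6.

1/6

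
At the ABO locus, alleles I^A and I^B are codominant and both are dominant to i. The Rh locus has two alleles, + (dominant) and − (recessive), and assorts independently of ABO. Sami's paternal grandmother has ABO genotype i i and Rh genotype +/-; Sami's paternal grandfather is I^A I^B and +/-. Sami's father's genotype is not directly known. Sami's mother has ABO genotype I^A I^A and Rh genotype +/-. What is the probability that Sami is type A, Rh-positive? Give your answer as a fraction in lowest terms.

9/16

Sami's father's ABO genotype from i i × I^A I^B: 1/2 I^A i, 1/2 I^B i.
Crossing each possibility with the mother I^A I^A and summing P(type A): 1/2·1 + 1/2·1/2 = 3/4.
Similarly for Rh via the father's Rh distribution: P(Rh+) = 3/4.
Independent loci: 3/4 × 3/4 = 9/16.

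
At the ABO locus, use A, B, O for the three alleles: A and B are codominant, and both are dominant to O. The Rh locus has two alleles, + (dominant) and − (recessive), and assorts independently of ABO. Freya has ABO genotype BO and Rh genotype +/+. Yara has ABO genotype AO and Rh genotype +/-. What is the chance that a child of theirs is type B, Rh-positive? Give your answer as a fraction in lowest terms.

1/4

ABO cross BO × AO → offspring phenotypes: 1/4 O, 1/4 A, 1/4 B, 1/4 AB.
Rh cross +/+ × +/- → 1 Rh+.
Independent loci: P(type B, Rh-positive) = 1/4 × 1 = 1/4.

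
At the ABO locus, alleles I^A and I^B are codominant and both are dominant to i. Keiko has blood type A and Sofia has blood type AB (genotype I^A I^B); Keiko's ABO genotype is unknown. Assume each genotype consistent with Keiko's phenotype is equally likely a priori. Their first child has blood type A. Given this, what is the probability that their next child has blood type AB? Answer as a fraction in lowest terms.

Possible genotypes: Keiko ∈ {I^A I^A, I^A i}; Sofia ∈ {I^A I^B}.
Weight each parental genotype pair by prior × P(type-A child):
  I^A I^A × I^A I^B: posterior weight 1/2; P(next child type AB) = 1/2.
  I^A i × I^A I^B: posterior weight 1/2; P(next child type AB) = 1/4.
Weighted sum = 3/8.

3/8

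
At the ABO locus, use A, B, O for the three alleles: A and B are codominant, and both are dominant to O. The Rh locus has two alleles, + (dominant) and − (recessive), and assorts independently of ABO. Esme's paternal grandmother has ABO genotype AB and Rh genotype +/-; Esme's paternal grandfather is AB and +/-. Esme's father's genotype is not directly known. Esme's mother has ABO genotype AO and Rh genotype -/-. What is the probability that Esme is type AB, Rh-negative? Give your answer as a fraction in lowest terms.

Esme's father's ABO genotype from AB × AB: 1/4 AA, 1/2 AB, 1/4 BB.
Crossing each possibility with the mother AO and summing P(type AB): 1/4·0 + 1/2·1/4 + 1/4·1/2 = 1/4.
Similarly for Rh via the father's Rh distribution: P(Rh-) = 1/2.
Independent loci: 1/4 × 1/2 = 1/8.

1/8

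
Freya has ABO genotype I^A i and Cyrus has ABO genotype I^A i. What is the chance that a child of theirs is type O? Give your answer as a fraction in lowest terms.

1/4

ABO cross I^A i × I^A i → offspring phenotypes: 1/4 O, 3/4 A.
So P(type O) = 1/4.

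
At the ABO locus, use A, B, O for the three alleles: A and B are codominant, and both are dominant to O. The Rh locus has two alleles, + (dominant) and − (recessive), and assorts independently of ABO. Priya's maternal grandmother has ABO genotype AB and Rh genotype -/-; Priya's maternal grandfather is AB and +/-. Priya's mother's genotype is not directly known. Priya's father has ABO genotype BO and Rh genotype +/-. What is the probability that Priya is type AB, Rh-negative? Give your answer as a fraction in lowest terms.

3/32

Priya's mother's ABO genotype from AB × AB: 1/4 AA, 1/2 AB, 1/4 BB.
Crossing each possibility with the father BO and summing P(type AB): 1/4·1/2 + 1/2·1/4 + 1/4·0 = 1/4.
Similarly for Rh via the mother's Rh distribution: P(Rh-) = 3/8.
Independent loci: 1/4 × 3/8 = 3/32.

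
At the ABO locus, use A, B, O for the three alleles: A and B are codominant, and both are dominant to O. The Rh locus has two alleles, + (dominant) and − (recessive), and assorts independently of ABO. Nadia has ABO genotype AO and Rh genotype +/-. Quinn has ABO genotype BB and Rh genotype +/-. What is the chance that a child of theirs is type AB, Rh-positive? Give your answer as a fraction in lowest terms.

ABO cross AO × BB → offspring phenotypes: 1/2 B, 1/2 AB.
Rh cross +/- × +/- → 3/4 Rh+, 1/4 Rh-.
Independent loci: P(type AB, Rh-positive) = 1/2 × 3/4 = 3/8.

3/8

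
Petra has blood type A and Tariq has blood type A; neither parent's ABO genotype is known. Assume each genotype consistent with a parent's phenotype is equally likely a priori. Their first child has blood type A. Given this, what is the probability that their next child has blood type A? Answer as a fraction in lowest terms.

19/20

Possible genotypes: Petra ∈ {AA, AO}; Tariq ∈ {AA, AO}.
Weight each parental genotype pair by prior × P(type-A child):
  AA × AA: posterior weight 4/15; P(next child type A) = 1.
  AA × AO: posterior weight 4/15; P(next child type A) = 1.
  AO × AA: posterior weight 4/15; P(next child type A) = 1.
  AO × AO: posterior weight 1/5; P(next child type A) = 3/4.
Weighted sum = 19/20.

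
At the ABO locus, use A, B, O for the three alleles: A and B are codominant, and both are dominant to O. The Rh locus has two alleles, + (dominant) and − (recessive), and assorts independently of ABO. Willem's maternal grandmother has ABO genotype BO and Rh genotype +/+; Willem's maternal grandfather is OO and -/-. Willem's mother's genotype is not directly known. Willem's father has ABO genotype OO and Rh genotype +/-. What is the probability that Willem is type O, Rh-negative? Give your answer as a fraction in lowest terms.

3/16

Willem's mother's ABO genotype from BO × OO: 1/2 BO, 1/2 OO.
Crossing each possibility with the father OO and summing P(type O): 1/2·1/2 + 1/2·1 = 3/4.
Similarly for Rh via the mother's Rh distribution: P(Rh-) = 1/4.
Independent loci: 3/4 × 1/4 = 3/16.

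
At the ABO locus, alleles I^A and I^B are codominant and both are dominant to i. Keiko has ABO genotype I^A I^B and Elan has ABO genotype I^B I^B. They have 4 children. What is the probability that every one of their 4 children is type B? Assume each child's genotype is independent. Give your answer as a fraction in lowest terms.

1/16

ABO cross I^A I^B × I^B I^B → 1/2 B, 1/2 AB.
So P(type B) = 1/2 per child.
All 4 independent: (1/2)^4 = 1/16.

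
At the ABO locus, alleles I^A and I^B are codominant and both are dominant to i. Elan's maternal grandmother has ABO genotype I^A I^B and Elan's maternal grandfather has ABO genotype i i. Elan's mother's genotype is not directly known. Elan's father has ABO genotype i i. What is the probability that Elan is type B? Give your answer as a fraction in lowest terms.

Elan's mother's ABO genotype from I^A I^B × i i: 1/2 I^A i, 1/2 I^B i.
Crossing each possibility with the father i i and summing P(type B): 1/2·0 + 1/2·1/2 = 1/4.

1/4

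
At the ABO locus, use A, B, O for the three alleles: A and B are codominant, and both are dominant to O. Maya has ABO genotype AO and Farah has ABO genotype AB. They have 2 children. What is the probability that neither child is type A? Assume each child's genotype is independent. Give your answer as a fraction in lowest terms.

ABO cross AO × AB → 1/2 A, 1/4 B, 1/4 AB.
So P(type A) = 1/2 per child.
P(not type A) = 1/2 for one child; (1/2)^2 = 1/4.

1/4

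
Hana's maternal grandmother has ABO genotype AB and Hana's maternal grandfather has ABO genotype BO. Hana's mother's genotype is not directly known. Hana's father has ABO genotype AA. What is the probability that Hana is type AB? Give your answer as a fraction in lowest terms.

Hana's mother's ABO genotype from AB × BO: 1/4 AB, 1/4 AO, 1/4 BB, 1/4 BO.
Crossing each possibility with the father AA and summing P(type AB): 1/4·1/2 + 1/4·0 + 1/4·1 + 1/4·1/2 = 1/2.

1/2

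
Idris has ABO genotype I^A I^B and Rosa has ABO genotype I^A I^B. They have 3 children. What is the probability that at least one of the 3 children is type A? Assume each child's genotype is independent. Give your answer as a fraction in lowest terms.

37/64

ABO cross I^A I^B × I^A I^B → 1/4 A, 1/4 B, 1/2 AB.
So P(type A) = 1/4 per child.
P(none) = (3/4)^3 = 27/64; P(at least one) = 1 − 27/64 = 37/64.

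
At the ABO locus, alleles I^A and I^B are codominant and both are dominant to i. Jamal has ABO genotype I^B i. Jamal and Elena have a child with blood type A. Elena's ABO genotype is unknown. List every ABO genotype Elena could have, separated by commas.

I^A I^A, I^A I^B, I^A i

For each candidate genotype of Elena, check whether crossing it with I^B i can produce every observed child phenotype.
  I^A I^A → possible child types {A, AB} ✓
  I^A I^B → possible child types {A, B, AB} ✓
  I^A i → possible child types {O, A, B, AB} ✓
  I^B I^B → possible child types {B} ✗
  I^B i → possible child types {O, B} ✗
  i i → possible child types {O, B} ✗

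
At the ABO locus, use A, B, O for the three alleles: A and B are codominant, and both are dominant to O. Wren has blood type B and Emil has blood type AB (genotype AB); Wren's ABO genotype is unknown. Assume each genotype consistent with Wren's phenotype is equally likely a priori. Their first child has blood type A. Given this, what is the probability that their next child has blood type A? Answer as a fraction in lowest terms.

1/4

Possible genotypes: Wren ∈ {BB, BO}; Emil ∈ {AB}.
Weight each parental genotype pair by prior × P(type-A child):
  BO × AB: posterior weight 1; P(next child type A) = 1/4.
Weighted sum = 1/4.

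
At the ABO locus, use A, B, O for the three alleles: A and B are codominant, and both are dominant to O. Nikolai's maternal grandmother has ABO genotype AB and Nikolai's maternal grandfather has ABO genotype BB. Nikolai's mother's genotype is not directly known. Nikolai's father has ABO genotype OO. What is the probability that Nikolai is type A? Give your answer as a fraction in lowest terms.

Nikolai's mother's ABO genotype from AB × BB: 1/2 AB, 1/2 BB.
Crossing each possibility with the father OO and summing P(type A): 1/2·1/2 + 1/2·0 = 1/4.

1/4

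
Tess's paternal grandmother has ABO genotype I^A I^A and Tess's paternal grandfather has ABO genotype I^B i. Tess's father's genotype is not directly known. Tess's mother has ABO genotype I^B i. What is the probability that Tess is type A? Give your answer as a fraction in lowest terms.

1/4

Tess's father's ABO genotype from I^A I^A × I^B i: 1/2 I^A I^B, 1/2 I^A i.
Crossing each possibility with the mother I^B i and summing P(type A): 1/2·1/4 + 1/2·1/4 = 1/4.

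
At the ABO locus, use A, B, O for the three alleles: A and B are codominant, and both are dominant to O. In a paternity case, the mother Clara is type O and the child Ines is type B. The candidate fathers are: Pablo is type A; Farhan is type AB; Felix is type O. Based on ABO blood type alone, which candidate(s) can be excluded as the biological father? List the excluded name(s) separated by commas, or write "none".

A candidate is excluded only if no genotype consistent with his phenotype could produce a type B child with a type O mother.
Pablo (type A): no genotype consistent with that phenotype can produce a type-B child with a type-O mother.
Felix (type O): no genotype consistent with that phenotype can produce a type-B child with a type-O mother.

Pablo, Felix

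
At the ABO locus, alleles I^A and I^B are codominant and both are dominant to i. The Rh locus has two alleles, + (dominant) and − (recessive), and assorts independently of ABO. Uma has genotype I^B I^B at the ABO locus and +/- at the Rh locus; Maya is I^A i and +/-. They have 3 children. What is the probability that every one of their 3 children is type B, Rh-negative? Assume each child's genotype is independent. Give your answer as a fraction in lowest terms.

1/512

ABO cross I^B I^B × I^A i → 1/2 B, 1/2 AB.
Rh cross +/- × +/- → 3/4 Rh+, 1/4 Rh-; so P(type B, Rh-negative) = 1/2 × 1/4 = 1/8 per child.
All 3 independent: (1/8)^3 = 1/512.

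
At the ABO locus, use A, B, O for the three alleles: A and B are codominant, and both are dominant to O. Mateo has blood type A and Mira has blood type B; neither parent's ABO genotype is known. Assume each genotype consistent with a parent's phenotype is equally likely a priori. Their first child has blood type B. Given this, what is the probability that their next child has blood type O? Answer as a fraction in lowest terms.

Possible genotypes: Mateo ∈ {AA, AO}; Mira ∈ {BB, BO}.
Weight each parental genotype pair by prior × P(type-B child):
  AO × BB: posterior weight 2/3; P(next child type O) = 0.
  AO × BO: posterior weight 1/3; P(next child type O) = 1/4.
Weighted sum = 1/12.

1/12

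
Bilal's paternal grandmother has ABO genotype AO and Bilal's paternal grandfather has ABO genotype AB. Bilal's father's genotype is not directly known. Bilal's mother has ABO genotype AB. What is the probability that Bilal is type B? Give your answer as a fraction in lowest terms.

1/4

Bilal's father's ABO genotype from AO × AB: 1/4 AA, 1/4 AB, 1/4 AO, 1/4 BO.
Crossing each possibility with the mother AB and summing P(type B): 1/4·0 + 1/4·1/4 + 1/4·1/4 + 1/4·1/2 = 1/4.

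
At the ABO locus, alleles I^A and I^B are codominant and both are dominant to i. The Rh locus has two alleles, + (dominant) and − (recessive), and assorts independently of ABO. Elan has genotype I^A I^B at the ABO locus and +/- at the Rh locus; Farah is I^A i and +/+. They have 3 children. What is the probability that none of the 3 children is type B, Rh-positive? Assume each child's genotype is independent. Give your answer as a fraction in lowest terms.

ABO cross I^A I^B × I^A i → 1/2 A, 1/4 B, 1/4 AB.
Rh cross +/- × +/+ → 1 Rh+; so P(type B, Rh-positive) = 1/4 × 1 = 1/4 per child.
P(not type B, Rh-positive) = 3/4 for one child; (3/4)^3 = 27/64.

27/64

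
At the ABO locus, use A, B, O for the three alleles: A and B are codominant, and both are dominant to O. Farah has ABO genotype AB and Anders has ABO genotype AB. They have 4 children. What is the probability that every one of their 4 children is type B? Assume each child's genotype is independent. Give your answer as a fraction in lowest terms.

ABO cross AB × AB → 1/4 A, 1/4 B, 1/2 AB.
So P(type B) = 1/4 per child.
All 4 independent: (1/4)^4 = 1/256.

1/256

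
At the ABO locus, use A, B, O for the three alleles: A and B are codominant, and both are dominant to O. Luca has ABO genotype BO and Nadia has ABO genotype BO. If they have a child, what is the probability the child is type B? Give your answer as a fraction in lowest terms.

3/4

ABO cross BO × BO → offspring phenotypes: 1/4 O, 3/4 B.
So P(type B) = 3/4.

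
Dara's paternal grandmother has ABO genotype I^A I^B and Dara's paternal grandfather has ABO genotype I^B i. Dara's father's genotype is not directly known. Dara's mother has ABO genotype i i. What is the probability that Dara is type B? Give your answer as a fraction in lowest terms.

1/2

Dara's father's ABO genotype from I^A I^B × I^B i: 1/4 I^A I^B, 1/4 I^A i, 1/4 I^B I^B, 1/4 I^B i.
Crossing each possibility with the mother i i and summing P(type B): 1/4·1/2 + 1/4·0 + 1/4·1 + 1/4·1/2 = 1/2.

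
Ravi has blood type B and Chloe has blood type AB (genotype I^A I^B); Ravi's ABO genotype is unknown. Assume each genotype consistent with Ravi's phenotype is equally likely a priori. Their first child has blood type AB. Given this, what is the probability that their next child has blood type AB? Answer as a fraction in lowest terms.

5/12

Possible genotypes: Ravi ∈ {I^B I^B, I^B i}; Chloe ∈ {I^A I^B}.
Weight each parental genotype pair by prior × P(type-AB child):
  I^B I^B × I^A I^B: posterior weight 2/3; P(next child type AB) = 1/2.
  I^B i × I^A I^B: posterior weight 1/3; P(next child type AB) = 1/4.
Weighted sum = 5/12.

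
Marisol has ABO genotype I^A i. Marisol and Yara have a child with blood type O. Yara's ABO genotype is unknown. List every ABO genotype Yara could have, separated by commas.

I^A i, I^B i, i i

For each candidate genotype of Yara, check whether crossing it with I^A i can produce every observed child phenotype.
  I^A I^A → possible child types {A} ✗
  I^A I^B → possible child types {A, B, AB} ✗
  I^A i → possible child types {O, A} ✓
  I^B I^B → possible child types {B, AB} ✗
  I^B i → possible child types {O, A, B, AB} ✓
  i i → possible child types {O, A} ✓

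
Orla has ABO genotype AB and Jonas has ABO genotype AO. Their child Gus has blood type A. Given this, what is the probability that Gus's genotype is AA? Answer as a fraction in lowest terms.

Cross AB × AO → 1/4 AA, 1/4 AB, 1/4 AO, 1/4 BO.
Type-A genotypes among offspring: AA (1/4), AO (1/4); total 1/2.
P(AA | type A) = (1/4) / (1/2) = 1/2.

1/2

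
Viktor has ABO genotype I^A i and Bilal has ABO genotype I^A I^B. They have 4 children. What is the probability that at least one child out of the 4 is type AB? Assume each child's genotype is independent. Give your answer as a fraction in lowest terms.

ABO cross I^A i × I^A I^B → 1/2 A, 1/4 B, 1/4 AB.
So P(type AB) = 1/4 per child.
P(none) = (3/4)^4 = 81/256; P(at least one) = 1 − 81/256 = 175/256.

175/256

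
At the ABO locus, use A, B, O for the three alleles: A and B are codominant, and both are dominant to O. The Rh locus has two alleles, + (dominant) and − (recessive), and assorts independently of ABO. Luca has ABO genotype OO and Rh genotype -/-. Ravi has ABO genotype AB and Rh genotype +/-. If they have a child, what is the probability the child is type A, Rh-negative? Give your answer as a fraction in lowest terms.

ABO cross OO × AB → offspring phenotypes: 1/2 A, 1/2 B.
Rh cross -/- × +/- → 1/2 Rh+, 1/2 Rh-.
Independent loci: P(type A, Rh-negative) = 1/2 × 1/2 = 1/4.

1/4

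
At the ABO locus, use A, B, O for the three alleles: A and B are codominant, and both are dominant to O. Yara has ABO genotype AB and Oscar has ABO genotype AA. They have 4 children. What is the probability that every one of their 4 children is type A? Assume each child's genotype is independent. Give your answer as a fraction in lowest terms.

1/16

ABO cross AB × AA → 1/2 A, 1/2 AB.
So P(type A) = 1/2 per child.
All 4 independent: (1/2)^4 = 1/16.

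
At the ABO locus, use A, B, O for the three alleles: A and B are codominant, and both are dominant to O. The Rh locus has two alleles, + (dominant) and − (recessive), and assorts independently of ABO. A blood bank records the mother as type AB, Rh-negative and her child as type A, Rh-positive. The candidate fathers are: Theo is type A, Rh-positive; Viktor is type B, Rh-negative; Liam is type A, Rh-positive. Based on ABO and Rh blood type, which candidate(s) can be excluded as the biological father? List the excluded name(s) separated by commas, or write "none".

Viktor

A candidate is excluded only if no genotype consistent with his phenotype could produce a type A, Rh-positive child with a type AB, Rh-negative mother.
Viktor (type B, Rh-): no genotype consistent with that phenotype can produce a type-A Rh+ child with a type-AB mother.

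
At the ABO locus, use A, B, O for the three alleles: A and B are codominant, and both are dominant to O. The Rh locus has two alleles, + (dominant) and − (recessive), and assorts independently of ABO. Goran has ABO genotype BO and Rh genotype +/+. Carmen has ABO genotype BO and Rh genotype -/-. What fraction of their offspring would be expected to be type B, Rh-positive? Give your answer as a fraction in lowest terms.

3/4

ABO cross BO × BO → offspring phenotypes: 1/4 O, 3/4 B.
Rh cross +/+ × -/- → 1 Rh+.
Independent loci: P(type B, Rh-positive) = 3/4 × 1 = 3/4.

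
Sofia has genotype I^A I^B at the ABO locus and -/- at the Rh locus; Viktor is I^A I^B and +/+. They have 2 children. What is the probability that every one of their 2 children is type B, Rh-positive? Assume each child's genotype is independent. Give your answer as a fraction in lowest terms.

ABO cross I^A I^B × I^A I^B → 1/4 A, 1/4 B, 1/2 AB.
Rh cross -/- × +/+ → 1 Rh+; so P(type B, Rh-positive) = 1/4 × 1 = 1/4 per child.
All 2 independent: (1/4)^2 = 1/16.

1/16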